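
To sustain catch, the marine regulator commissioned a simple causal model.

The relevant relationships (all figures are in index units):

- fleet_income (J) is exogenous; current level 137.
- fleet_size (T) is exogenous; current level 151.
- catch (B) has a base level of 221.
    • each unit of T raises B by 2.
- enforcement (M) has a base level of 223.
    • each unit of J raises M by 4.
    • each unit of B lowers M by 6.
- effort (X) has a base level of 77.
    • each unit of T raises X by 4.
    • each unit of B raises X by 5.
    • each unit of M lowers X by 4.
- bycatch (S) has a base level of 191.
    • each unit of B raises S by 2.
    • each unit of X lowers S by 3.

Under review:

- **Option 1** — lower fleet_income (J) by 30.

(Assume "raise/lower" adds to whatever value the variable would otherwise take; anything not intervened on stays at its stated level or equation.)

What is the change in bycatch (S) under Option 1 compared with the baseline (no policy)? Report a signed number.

Baseline:
  J = 137
  T = 151
  B = 221 + 2·151 = 523
  M = 223 + 4·137 − 6·523 = -2367
  X = 77 + 4·151 + 5·523 − 4·(-2367) = 12764
  S = 191 + 2·523 − 3·12764 = -37055
Option 1 (J − 30):
  J = 137 − 30 = 107
  T = 151
  B = 221 + 2·151 = 523
  M = 223 + 4·107 − 6·523 = -2487
  X = 77 + 4·151 + 5·523 − 4·(-2487) = 13244
  S = 191 + 2·523 − 3·13244 = -38495
Change in S: -38495 − (-37055) = -1440

-1440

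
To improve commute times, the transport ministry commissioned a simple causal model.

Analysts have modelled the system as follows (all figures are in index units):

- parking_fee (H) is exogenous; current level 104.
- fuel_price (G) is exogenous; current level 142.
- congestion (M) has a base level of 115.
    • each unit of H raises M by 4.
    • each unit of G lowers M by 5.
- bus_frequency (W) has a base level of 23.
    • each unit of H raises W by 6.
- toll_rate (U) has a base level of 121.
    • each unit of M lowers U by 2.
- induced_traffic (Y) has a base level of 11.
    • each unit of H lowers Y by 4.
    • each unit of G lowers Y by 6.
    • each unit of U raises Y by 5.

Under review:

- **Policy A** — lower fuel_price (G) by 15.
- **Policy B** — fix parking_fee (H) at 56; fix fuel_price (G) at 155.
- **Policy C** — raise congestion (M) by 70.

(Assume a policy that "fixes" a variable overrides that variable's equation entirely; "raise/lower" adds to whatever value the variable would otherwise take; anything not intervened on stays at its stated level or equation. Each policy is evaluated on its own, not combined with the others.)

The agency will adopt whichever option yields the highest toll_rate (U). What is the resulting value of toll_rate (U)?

993

Policy A (G − 15):
  H = 104
  G = 142 − 15 = 127
  M = 115 + 4·104 − 5·127 = -104
  U = 121 − 2·(-104) = 329
Policy B (H := 56, G := 155):
  H = 56
  G = 155
  M = 115 + 4·56 − 5·155 = -436
  U = 121 − 2·(-436) = 993
Policy C (M + 70):
  H = 104
  G = 142
  M = 115 + 4·104 − 5·142 (+70 from intervention) = -109
  U = 121 − 2·(-109) = 339
Comparing — Policy A: U=329, Policy B: U=993, Policy C: U=339. Highest is 993 (Policy B).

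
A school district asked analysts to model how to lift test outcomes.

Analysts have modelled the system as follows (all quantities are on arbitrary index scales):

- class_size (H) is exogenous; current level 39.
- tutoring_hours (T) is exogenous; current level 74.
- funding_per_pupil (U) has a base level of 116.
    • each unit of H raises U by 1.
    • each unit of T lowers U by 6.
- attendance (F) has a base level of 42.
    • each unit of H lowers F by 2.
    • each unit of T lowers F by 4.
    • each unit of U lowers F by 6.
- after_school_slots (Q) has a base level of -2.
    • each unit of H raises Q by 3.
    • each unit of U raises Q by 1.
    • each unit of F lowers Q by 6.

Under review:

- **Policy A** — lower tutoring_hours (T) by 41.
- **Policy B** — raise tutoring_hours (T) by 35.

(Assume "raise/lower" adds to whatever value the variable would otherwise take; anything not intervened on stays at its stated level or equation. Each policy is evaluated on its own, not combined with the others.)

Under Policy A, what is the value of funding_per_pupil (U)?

Policy A (T − 41):
  H = 39
  T = 74 − 41 = 33
  U = 116 + 39 − 6·33 = -43

-43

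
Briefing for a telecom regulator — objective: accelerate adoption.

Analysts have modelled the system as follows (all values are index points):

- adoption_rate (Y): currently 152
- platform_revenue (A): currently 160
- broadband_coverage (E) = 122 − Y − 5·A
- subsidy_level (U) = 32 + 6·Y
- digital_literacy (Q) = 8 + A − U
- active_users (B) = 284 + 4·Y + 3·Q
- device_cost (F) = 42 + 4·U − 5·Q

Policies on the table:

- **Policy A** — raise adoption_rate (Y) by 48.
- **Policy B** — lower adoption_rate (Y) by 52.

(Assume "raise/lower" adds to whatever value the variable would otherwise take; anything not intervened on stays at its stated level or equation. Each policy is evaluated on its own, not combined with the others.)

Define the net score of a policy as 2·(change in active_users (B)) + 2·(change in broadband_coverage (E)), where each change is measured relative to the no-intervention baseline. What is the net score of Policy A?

Baseline:
  Y = 152
  A = 160
  E = 122 − 152 − 5·160 = -830
  U = 32 + 6·152 = 944
  Q = 8 + 160 − 944 = -776
  B = 284 + 4·152 + 3·(-776) = -1436
Policy A (Y + 48):
  Y = 152 + 48 = 200
  A = 160
  E = 122 − 200 − 5·160 = -878
  U = 32 + 6·200 = 1232
  Q = 8 + 160 − 1232 = -1064
  B = 284 + 4·200 + 3·(-1064) = -2108
ΔB = -2108 − (-1436) = -672; ΔE = -878 − (-830) = -48
Score = 2·(-672) + 2·(-48) = -1440

-1440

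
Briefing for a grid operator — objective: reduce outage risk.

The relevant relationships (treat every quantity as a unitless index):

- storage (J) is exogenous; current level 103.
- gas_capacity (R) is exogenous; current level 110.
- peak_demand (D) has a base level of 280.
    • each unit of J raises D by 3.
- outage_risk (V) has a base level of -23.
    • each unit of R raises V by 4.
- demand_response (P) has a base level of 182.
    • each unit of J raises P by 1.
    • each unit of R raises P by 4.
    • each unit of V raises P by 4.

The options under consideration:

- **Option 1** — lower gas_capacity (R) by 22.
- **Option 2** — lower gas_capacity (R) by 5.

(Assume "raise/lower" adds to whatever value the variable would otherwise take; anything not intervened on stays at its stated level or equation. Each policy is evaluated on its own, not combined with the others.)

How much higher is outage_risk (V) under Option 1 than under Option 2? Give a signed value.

-68

Option 1 (R − 22):
  R = 110 − 22 = 88
  V = -23 + 4·88 = 329
Option 2 (R − 5):
  R = 110 − 5 = 105
  V = -23 + 4·105 = 397
V: 329 − 397 = -68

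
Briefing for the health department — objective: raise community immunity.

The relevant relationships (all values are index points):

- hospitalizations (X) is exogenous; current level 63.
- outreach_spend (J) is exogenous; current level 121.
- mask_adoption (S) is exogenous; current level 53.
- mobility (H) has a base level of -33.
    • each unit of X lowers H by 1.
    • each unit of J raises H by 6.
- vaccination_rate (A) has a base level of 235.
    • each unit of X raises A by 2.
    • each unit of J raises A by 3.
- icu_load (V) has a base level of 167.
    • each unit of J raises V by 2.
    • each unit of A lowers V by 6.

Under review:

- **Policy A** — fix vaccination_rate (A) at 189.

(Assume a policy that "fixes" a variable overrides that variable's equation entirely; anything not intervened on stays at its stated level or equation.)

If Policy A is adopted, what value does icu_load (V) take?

Policy A (A := 189):
  X = 63
  J = 121
  A = 189
  V = 167 + 2·121 − 6·189 = -725

-725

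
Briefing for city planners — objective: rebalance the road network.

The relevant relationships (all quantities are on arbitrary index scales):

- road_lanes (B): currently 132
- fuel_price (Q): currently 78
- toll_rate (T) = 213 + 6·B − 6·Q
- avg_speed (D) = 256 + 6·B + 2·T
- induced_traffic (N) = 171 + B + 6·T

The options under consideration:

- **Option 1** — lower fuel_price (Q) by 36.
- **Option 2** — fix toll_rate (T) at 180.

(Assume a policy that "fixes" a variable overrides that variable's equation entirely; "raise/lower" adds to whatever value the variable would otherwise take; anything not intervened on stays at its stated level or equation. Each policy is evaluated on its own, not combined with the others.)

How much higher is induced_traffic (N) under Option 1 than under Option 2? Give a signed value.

Option 1 (Q − 36):
  B = 132
  Q = 78 − 36 = 42
  T = 213 + 6·132 − 6·42 = 753
  N = 171 + 132 + 6·753 = 4821
Option 2 (T := 180):
  B = 132
  Q = 78
  T = 180
  N = 171 + 132 + 6·180 = 1383
N: 4821 − 1383 = 3438

3438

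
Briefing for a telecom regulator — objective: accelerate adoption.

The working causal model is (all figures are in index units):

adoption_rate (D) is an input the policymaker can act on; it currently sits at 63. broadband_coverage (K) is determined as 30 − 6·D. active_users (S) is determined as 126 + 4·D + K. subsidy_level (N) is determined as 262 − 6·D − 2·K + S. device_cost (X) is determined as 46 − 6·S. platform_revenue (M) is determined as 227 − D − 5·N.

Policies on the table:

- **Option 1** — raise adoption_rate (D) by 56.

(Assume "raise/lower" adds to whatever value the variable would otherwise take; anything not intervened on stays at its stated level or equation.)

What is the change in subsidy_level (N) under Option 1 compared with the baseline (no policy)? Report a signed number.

224

Baseline:
  D = 63
  K = 30 − 6·63 = -348
  S = 126 + 4·63 + (-348) = 30
  N = 262 − 6·63 − 2·(-348) + 30 = 610
Option 1 (D + 56):
  D = 63 + 56 = 119
  K = 30 − 6·119 = -684
  S = 126 + 4·119 + (-684) = -82
  N = 262 − 6·119 − 2·(-684) + (-82) = 834
Change in N: 834 − 610 = 224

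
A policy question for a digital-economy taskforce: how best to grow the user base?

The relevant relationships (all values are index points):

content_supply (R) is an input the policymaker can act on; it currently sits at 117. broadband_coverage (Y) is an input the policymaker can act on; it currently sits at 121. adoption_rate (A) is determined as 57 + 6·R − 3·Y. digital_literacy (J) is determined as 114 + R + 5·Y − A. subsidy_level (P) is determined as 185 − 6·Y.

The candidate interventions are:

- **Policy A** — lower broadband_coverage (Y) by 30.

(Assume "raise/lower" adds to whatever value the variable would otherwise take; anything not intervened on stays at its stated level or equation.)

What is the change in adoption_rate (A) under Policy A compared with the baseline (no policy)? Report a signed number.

Baseline:
  R = 117
  Y = 121
  A = 57 + 6·117 − 3·121 = 396
Policy A (Y − 30):
  R = 117
  Y = 121 − 30 = 91
  A = 57 + 6·117 − 3·91 = 486
Change in A: 486 − 396 = 90

90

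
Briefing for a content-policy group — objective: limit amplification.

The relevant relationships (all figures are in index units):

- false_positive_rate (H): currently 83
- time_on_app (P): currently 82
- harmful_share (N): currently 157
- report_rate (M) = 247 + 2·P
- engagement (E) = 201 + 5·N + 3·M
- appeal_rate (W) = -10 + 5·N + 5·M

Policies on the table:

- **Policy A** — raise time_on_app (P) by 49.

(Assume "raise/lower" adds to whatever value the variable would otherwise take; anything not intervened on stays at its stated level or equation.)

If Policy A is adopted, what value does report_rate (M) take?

Policy A (P + 49):
  P = 82 + 49 = 131
  M = 247 + 2·131 = 509

509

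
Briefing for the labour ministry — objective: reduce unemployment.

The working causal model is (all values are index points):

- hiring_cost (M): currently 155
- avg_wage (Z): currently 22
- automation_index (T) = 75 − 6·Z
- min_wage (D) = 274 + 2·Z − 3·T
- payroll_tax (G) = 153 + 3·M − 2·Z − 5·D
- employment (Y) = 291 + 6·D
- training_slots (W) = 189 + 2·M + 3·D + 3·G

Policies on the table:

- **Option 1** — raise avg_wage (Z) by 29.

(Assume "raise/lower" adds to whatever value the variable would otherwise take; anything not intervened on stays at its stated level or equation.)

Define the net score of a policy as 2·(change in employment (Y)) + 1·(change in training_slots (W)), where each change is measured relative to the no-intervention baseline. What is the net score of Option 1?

-174

Baseline:
  M = 155
  Z = 22
  T = 75 − 6·22 = -57
  D = 274 + 2·22 − 3·(-57) = 489
  G = 153 + 3·155 − 2·22 − 5·489 = -1871
  Y = 291 + 6·489 = 3225
  W = 189 + 2·155 + 3·489 + 3·(-1871) = -3647
Option 1 (Z + 29):
  M = 155
  Z = 22 + 29 = 51
  T = 75 − 6·51 = -231
  D = 274 + 2·51 − 3·(-231) = 1069
  G = 153 + 3·155 − 2·51 − 5·1069 = -4829
  Y = 291 + 6·1069 = 6705
  W = 189 + 2·155 + 3·1069 + 3·(-4829) = -10781
ΔY = 6705 − 3225 = 3480; ΔW = -10781 − (-3647) = -7134
Score = 2·3480 + 1·(-7134) = -174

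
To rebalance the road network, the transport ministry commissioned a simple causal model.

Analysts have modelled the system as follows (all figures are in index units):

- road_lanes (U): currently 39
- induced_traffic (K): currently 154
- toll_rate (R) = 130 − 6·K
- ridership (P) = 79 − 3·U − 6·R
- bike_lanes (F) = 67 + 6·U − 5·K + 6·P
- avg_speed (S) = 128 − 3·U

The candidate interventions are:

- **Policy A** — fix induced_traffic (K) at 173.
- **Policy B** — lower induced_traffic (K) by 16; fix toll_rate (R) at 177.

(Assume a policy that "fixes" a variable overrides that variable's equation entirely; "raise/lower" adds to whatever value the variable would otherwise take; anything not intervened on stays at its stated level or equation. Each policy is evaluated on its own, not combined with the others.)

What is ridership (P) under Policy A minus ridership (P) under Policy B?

6510

Policy A (K := 173):
  U = 39
  K = 173
  R = 130 − 6·173 = -908
  P = 79 − 3·39 − 6·(-908) = 5410
Policy B (K − 16, R := 177):
  U = 39
  K = 154 − 16 = 138
  R = 177
  P = 79 − 3·39 − 6·177 = -1100
P: 5410 − (-1100) = 6510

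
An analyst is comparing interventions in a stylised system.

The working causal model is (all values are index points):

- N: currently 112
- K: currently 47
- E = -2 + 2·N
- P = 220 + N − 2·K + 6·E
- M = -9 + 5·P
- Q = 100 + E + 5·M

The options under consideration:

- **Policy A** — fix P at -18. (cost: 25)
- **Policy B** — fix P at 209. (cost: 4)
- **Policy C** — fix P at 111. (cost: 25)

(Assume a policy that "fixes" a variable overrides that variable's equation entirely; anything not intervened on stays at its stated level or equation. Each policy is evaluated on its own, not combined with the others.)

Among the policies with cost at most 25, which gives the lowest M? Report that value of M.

Policy A (P := -18):
  N = 112
  K = 47
  E = -2 + 2·112 = 222
  P = -18
  M = -9 + 5·(-18) = -99
Policy B (P := 209):
  N = 112
  K = 47
  E = -2 + 2·112 = 222
  P = 209
  M = -9 + 5·209 = 1036
Policy C (P := 111):
  N = 112
  K = 47
  E = -2 + 2·112 = 222
  P = 111
  M = -9 + 5·111 = 546
Comparing — Policy A: M=-99, Policy B: M=1036, Policy C: M=546. Lowest is -99 (Policy A).

-99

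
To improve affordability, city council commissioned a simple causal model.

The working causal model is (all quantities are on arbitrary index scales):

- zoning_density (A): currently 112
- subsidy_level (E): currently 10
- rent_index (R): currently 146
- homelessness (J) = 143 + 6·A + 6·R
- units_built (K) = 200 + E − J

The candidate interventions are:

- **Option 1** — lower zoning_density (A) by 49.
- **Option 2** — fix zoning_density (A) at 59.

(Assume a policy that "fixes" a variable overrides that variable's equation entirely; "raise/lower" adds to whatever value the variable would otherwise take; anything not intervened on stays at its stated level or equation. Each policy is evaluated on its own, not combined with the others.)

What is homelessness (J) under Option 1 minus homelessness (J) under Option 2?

24

Option 1 (A − 49):
  A = 112 − 49 = 63
  R = 146
  J = 143 + 6·63 + 6·146 = 1397
Option 2 (A := 59):
  A = 59
  R = 146
  J = 143 + 6·59 + 6·146 = 1373
J: 1397 − 1373 = 24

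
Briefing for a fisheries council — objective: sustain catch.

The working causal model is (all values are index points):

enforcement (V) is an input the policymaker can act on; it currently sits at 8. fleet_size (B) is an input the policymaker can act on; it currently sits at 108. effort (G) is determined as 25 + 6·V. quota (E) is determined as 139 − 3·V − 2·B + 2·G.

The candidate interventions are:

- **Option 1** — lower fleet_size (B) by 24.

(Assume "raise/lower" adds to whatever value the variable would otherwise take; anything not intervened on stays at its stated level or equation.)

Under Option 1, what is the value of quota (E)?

Option 1 (B − 24):
  V = 8
  B = 108 − 24 = 84
  G = 25 + 6·8 = 73
  E = 139 − 3·8 − 2·84 + 2·73 = 93

93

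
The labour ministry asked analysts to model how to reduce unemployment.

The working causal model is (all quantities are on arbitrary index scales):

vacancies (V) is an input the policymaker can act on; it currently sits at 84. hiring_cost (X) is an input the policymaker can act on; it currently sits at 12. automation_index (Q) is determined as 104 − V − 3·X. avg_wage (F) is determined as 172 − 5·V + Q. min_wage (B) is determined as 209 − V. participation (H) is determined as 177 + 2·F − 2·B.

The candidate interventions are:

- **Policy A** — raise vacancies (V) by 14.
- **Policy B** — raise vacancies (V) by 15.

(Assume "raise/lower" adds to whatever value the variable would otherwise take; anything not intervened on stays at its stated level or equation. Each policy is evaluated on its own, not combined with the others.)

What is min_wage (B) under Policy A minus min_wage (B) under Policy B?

Policy A (V + 14):
  V = 84 + 14 = 98
  B = 209 − 98 = 111
Policy B (V + 15):
  V = 84 + 15 = 99
  B = 209 − 99 = 110
B: 111 − 110 = 1

1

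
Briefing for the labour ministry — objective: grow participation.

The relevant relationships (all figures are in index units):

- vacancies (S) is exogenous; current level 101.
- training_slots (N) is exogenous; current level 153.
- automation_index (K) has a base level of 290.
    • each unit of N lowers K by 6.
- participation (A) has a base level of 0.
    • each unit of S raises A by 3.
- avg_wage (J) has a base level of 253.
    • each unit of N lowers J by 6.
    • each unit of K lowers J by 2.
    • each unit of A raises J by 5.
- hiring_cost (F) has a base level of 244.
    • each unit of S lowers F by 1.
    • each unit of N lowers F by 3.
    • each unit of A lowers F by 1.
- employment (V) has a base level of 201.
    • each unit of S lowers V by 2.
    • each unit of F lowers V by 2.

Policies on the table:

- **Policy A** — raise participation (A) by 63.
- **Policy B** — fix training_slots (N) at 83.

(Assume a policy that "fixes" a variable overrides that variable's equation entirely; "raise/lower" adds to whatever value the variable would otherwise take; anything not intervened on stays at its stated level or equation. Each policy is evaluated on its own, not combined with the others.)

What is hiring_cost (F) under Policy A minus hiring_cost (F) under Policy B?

Policy A (A + 63):
  S = 101
  N = 153
  A = 0 + 3·101 (+63 from intervention) = 366
  F = 244 − 101 − 3·153 − 366 = -682
Policy B (N := 83):
  S = 101
  N = 83
  A = 0 + 3·101 = 303
  F = 244 − 101 − 3·83 − 303 = -409
F: -682 − (-409) = -273

-273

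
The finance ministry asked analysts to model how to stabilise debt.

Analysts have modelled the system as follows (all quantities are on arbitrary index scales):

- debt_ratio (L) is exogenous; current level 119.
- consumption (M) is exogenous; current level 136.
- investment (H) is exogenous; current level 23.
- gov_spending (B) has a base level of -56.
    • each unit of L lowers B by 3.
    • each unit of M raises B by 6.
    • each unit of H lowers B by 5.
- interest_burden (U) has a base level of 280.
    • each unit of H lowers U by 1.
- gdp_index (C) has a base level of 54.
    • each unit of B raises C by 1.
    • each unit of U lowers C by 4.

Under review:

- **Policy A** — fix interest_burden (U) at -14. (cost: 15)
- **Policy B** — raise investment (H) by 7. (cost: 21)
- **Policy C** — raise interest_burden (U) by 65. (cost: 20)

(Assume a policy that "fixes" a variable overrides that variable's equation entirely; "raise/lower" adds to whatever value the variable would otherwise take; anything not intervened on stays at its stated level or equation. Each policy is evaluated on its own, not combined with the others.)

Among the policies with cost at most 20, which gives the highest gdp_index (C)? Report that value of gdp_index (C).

Policy A (U := -14):
  L = 119
  M = 136
  H = 23
  B = -56 − 3·119 + 6·136 − 5·23 = 288
  U = -14
  C = 54 + 288 − 4·(-14) = 398
Policy C (U + 65):
  L = 119
  M = 136
  H = 23
  B = -56 − 3·119 + 6·136 − 5·23 = 288
  U = 280 − 23 (+65 from intervention) = 322
  C = 54 + 288 − 4·322 = -946
Comparing — Policy A: C=398, Policy C: C=-946. Highest is 398 (Policy A).

398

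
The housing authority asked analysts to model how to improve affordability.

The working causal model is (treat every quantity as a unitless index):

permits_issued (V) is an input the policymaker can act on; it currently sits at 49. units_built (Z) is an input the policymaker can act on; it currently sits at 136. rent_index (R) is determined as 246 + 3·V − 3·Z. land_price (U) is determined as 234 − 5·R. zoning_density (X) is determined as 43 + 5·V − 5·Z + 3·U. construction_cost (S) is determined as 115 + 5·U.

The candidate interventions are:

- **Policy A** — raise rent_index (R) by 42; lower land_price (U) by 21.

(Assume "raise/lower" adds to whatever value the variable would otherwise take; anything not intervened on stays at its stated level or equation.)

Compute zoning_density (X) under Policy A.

Policy A (R + 42, U − 21):
  V = 49
  Z = 136
  R = 246 + 3·49 − 3·136 (+42 from intervention) = 27
  U = 234 − 5·27 (−21 from intervention) = 78
  X = 43 + 5·49 − 5·136 + 3·78 = -158

-158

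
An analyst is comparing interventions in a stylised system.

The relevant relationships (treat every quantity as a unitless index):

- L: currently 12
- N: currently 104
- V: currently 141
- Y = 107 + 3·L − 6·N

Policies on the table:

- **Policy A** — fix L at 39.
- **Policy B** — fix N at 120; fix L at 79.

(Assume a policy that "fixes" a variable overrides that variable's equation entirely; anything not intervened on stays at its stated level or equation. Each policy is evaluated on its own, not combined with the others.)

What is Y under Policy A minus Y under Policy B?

Policy A (L := 39):
  L = 39
  N = 104
  Y = 107 + 3·39 − 6·104 = -400
Policy B (N := 120, L := 79):
  L = 79
  N = 120
  Y = 107 + 3·79 − 6·120 = -376
Y: -400 − (-376) = -24

-24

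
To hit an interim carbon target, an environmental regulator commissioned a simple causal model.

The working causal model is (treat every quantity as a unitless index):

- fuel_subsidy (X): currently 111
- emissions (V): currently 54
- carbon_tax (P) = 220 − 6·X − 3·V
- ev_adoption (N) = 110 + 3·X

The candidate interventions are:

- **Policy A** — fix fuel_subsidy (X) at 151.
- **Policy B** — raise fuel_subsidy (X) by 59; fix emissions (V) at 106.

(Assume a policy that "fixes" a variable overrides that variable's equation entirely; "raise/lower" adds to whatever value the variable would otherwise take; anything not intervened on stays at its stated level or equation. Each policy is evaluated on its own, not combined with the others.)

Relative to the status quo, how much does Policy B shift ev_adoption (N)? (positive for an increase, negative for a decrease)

177

Baseline:
  X = 111
  N = 110 + 3·111 = 443
Policy B (X + 59, V := 106):
  X = 111 + 59 = 170
  N = 110 + 3·170 = 620
Change in N: 620 − 443 = 177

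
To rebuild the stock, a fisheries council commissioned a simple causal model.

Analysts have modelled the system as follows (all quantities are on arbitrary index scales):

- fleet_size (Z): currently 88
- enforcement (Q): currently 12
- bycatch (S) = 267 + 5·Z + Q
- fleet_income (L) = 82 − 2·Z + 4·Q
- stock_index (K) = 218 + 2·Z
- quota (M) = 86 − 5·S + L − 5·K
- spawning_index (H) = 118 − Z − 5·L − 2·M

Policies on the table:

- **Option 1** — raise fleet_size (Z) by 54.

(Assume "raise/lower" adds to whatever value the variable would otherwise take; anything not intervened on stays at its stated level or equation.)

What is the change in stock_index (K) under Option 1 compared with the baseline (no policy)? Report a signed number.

Baseline:
  Z = 88
  K = 218 + 2·88 = 394
Option 1 (Z + 54):
  Z = 88 + 54 = 142
  K = 218 + 2·142 = 502
Change in K: 502 − 394 = 108

108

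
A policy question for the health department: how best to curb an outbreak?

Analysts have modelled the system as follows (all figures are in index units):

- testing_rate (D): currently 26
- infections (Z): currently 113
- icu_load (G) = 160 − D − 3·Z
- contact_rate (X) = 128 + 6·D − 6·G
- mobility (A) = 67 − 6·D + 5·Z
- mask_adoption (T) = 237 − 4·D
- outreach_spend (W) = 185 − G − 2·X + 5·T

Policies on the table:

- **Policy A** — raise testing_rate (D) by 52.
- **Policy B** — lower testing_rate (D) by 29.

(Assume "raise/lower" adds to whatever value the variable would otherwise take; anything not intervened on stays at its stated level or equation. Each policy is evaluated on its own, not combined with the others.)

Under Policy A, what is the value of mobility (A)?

Policy A (D + 52):
  D = 26 + 52 = 78
  Z = 113
  A = 67 − 6·78 + 5·113 = 164

164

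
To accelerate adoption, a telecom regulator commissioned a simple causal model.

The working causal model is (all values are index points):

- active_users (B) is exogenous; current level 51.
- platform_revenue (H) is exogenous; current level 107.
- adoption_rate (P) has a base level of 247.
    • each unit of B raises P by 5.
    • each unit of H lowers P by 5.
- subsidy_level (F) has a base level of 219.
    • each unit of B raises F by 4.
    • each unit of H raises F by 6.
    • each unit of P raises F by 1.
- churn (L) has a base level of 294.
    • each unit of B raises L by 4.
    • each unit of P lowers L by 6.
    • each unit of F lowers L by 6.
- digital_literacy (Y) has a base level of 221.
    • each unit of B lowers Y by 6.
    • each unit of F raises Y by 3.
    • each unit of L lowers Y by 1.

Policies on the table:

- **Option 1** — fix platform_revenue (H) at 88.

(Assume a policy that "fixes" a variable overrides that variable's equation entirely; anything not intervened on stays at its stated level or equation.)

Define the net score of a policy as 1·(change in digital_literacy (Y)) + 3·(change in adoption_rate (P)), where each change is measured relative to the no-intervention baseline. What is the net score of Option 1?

Baseline:
  B = 51
  H = 107
  P = 247 + 5·51 − 5·107 = -33
  F = 219 + 4·51 + 6·107 + (-33) = 1032
  L = 294 + 4·51 − 6·(-33) − 6·1032 = -5496
  Y = 221 − 6·51 + 3·1032 − (-5496) = 8507
Option 1 (H := 88):
  B = 51
  H = 88
  P = 247 + 5·51 − 5·88 = 62
  F = 219 + 4·51 + 6·88 + 62 = 1013
  L = 294 + 4·51 − 6·62 − 6·1013 = -5952
  Y = 221 − 6·51 + 3·1013 − (-5952) = 8906
ΔY = 8906 − 8507 = 399; ΔP = 62 − (-33) = 95
Score = 1·399 + 3·95 = 684

684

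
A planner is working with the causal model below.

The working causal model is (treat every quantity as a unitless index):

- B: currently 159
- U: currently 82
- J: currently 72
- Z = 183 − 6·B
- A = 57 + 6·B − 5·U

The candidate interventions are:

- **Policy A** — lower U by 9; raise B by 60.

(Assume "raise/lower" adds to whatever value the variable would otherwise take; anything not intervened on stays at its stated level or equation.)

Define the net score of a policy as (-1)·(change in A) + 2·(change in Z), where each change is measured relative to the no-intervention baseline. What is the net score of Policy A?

Baseline:
  B = 159
  U = 82
  Z = 183 − 6·159 = -771
  A = 57 + 6·159 − 5·82 = 601
Policy A (U − 9, B + 60):
  B = 159 + 60 = 219
  U = 82 − 9 = 73
  Z = 183 − 6·219 = -1131
  A = 57 + 6·219 − 5·73 = 1006
ΔA = 1006 − 601 = 405; ΔZ = -1131 − (-771) = -360
Score = (-1)·405 + 2·(-360) = -1125

-1125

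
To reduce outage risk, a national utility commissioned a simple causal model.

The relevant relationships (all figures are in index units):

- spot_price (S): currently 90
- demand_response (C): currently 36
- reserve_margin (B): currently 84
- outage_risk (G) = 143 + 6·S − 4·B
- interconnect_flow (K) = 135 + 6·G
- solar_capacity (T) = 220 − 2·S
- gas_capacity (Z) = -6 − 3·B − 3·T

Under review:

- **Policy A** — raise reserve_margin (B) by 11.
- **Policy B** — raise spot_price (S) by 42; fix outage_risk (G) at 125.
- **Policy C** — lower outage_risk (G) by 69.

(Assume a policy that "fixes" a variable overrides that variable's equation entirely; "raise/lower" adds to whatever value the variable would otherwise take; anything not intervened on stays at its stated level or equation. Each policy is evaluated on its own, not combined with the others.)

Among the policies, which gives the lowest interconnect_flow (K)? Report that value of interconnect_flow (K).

Policy A (B + 11):
  S = 90
  B = 84 + 11 = 95
  G = 143 + 6·90 − 4·95 = 303
  K = 135 + 6·303 = 1953
Policy B (S + 42, G := 125):
  S = 90 + 42 = 132
  B = 84
  G = 125
  K = 135 + 6·125 = 885
Policy C (G − 69):
  S = 90
  B = 84
  G = 143 + 6·90 − 4·84 (−69 from intervention) = 278
  K = 135 + 6·278 = 1803
Comparing — Policy A: K=1953, Policy B: K=885, Policy C: K=1803. Lowest is 885 (Policy B).

885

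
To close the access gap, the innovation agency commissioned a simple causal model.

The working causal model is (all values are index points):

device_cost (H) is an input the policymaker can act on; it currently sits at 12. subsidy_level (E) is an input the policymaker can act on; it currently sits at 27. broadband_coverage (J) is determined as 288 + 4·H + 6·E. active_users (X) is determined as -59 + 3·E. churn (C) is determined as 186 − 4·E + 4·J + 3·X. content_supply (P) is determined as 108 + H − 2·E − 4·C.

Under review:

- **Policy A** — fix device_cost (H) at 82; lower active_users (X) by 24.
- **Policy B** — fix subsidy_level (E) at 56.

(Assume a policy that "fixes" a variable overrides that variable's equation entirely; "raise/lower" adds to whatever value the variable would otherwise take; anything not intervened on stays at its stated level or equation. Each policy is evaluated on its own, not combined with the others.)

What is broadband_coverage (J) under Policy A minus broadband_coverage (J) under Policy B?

106

Policy A (H := 82, X − 24):
  H = 82
  E = 27
  J = 288 + 4·82 + 6·27 = 778
Policy B (E := 56):
  H = 12
  E = 56
  J = 288 + 4·12 + 6·56 = 672
J: 778 − 672 = 106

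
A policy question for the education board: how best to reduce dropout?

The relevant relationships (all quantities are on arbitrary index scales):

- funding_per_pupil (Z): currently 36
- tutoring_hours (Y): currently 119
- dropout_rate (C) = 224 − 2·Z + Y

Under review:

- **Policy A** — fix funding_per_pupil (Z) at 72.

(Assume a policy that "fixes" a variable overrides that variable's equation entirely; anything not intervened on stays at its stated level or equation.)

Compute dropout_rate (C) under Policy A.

199

Policy A (Z := 72):
  Z = 72
  Y = 119
  C = 224 − 2·72 + 119 = 199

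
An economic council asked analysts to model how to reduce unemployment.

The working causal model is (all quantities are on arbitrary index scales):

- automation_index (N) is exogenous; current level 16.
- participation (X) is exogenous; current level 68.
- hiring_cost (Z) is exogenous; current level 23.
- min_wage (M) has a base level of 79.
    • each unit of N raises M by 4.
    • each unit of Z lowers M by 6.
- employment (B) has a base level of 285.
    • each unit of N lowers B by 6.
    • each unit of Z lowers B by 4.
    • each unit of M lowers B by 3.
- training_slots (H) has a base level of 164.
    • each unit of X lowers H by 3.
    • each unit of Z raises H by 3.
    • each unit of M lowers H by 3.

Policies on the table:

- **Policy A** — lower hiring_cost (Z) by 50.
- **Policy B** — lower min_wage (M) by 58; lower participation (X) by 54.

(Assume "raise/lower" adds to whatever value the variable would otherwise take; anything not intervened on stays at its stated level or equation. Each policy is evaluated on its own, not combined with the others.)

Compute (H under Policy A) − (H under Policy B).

Policy A (Z − 50):
  N = 16
  X = 68
  Z = 23 − 50 = -27
  M = 79 + 4·16 − 6·(-27) = 305
  H = 164 − 3·68 + 3·(-27) − 3·305 = -1036
Policy B (M − 58, X − 54):
  N = 16
  X = 68 − 54 = 14
  Z = 23
  M = 79 + 4·16 − 6·23 (−58 from intervention) = -53
  H = 164 − 3·14 + 3·23 − 3·(-53) = 350
H: -1036 − 350 = -1386

-1386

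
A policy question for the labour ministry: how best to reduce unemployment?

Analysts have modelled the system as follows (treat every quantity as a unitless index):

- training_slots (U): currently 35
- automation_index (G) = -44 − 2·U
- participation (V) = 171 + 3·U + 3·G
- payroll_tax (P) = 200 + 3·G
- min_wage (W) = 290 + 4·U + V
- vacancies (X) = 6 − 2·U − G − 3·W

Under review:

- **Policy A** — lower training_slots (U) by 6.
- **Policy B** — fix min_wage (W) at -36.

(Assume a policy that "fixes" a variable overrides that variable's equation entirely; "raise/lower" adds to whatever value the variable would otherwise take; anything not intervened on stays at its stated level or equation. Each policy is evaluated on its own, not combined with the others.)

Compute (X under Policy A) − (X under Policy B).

-1182

Policy A (U − 6):
  U = 35 − 6 = 29
  G = -44 − 2·29 = -102
  V = 171 + 3·29 + 3·(-102) = -48
  W = 290 + 4·29 + (-48) = 358
  X = 6 − 2·29 − (-102) − 3·358 = -1024
Policy B (W := -36):
  U = 35
  G = -44 − 2·35 = -114
  V = 171 + 3·35 + 3·(-114) = -66
  W = -36
  X = 6 − 2·35 − (-114) − 3·(-36) = 158
X: -1024 − 158 = -1182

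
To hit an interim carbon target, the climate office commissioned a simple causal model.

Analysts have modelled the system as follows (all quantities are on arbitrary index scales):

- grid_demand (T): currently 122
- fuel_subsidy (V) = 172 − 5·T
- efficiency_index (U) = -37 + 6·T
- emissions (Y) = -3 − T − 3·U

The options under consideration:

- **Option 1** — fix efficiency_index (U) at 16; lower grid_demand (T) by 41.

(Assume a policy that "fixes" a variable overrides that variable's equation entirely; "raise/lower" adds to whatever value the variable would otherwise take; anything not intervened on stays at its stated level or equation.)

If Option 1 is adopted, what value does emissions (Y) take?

Option 1 (U := 16, T − 41):
  T = 122 − 41 = 81
  U = 16
  Y = -3 − 81 − 3·16 = -132

-132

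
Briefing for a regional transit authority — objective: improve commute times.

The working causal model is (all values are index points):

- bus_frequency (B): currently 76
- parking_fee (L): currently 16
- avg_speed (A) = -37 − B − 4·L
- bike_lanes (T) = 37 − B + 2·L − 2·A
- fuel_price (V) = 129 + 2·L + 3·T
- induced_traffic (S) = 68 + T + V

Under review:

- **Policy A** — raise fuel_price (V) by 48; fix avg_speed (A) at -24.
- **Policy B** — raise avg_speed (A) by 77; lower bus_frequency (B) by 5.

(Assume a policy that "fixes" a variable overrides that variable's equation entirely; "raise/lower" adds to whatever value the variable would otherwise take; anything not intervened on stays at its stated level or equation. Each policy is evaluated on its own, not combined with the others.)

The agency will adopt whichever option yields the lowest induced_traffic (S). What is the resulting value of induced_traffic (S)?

Policy A (V + 48, A := -24):
  B = 76
  L = 16
  A = -24
  T = 37 − 76 + 2·16 − 2·(-24) = 41
  V = 129 + 2·16 + 3·41 (+48 from intervention) = 332
  S = 68 + 41 + 332 = 441
Policy B (A + 77, B − 5):
  B = 76 − 5 = 71
  L = 16
  A = -37 − 71 − 4·16 (+77 from intervention) = -95
  T = 37 − 71 + 2·16 − 2·(-95) = 188
  V = 129 + 2·16 + 3·188 = 725
  S = 68 + 188 + 725 = 981
Comparing — Policy A: S=441, Policy B: S=981. Lowest is 441 (Policy A).

441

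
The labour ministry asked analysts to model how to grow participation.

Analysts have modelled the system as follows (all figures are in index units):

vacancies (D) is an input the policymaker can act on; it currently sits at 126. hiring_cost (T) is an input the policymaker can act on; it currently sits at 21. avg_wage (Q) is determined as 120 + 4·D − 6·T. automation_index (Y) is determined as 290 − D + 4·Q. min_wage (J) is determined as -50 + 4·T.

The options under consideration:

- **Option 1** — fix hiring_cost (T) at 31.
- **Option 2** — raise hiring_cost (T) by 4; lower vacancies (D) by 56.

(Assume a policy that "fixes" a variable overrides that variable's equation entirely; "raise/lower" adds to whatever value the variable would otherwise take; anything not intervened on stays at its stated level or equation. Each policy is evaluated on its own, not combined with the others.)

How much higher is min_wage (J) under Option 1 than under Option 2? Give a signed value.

24

Option 1 (T := 31):
  T = 31
  J = -50 + 4·31 = 74
Option 2 (T + 4, D − 56):
  T = 21 + 4 = 25
  J = -50 + 4·25 = 50
J: 74 − 50 = 24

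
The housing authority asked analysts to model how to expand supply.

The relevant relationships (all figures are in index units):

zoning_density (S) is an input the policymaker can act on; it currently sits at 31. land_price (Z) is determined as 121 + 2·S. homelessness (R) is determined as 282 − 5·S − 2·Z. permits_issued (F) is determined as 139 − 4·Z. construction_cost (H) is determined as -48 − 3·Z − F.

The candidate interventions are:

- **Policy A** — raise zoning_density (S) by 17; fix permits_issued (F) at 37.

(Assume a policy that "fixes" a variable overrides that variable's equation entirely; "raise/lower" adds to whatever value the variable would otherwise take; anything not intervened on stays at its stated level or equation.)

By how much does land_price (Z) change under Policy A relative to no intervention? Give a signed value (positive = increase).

34

Baseline:
  S = 31
  Z = 121 + 2·31 = 183
Policy A (S + 17, F := 37):
  S = 31 + 17 = 48
  Z = 121 + 2·48 = 217
Change in Z: 217 − 183 = 34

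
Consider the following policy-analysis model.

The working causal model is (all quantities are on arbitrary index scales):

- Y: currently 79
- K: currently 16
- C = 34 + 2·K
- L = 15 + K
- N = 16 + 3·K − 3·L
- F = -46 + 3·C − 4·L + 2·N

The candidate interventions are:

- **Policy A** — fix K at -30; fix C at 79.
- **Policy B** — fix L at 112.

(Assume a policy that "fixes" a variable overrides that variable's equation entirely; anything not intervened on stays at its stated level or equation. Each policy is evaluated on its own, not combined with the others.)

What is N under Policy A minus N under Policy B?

Policy A (K := -30, C := 79):
  K = -30
  L = 15 + (-30) = -15
  N = 16 + 3·(-30) − 3·(-15) = -29
Policy B (L := 112):
  K = 16
  L = 112
  N = 16 + 3·16 − 3·112 = -272
N: -29 − (-272) = 243

243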